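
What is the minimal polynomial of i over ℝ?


i satisfies x² + 1 = 0, irreducible over ℝ

Minimal polynomial: x² + 1


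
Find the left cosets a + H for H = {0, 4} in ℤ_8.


H = {0, 4}, |H| = 2
Number of cosets = |G|/|H| = 8/2 = 4
0 + H = {0, 4}
1 + H = {1, 5}
2 + H = {2, 6}
3 + H = {3, 7}

Cosets: 0+H={0,4}; 1+H={1,5}; 2+H={2,6}; 3+H={3,7}


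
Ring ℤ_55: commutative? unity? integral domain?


ℤ_55 is a commutative ring with unity 1; 55 = 5×11 is composite, so 5·11 ≡ 0 gives zero divisors (not an integral domain)
Commutative: Yes
Integral domain: No
Has unity: Yes

ℤ_55: Commutative=Yes, Unity=Yes


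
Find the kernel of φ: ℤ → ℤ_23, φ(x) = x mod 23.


Kernel = preimage of identity
ker(φ) = {x ∈ ℤ : x ≡ 0 (mod 23)} = 23ℤ = {0, ±23, ±46, ...}

ker(φ) = 23ℤ


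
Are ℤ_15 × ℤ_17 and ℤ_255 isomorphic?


Comparing ℤ_15 × ℤ_17 and ℤ_255:
gcd(15,17) = 1, so ℤ_15 × ℤ_17 ≅ ℤ_255 (CRT)

Yes, ℤ_15 × ℤ_17 ≅ ℤ_255


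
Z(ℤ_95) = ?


Z(G) = {g ∈ G | gx = xg for all x ∈ G}
ℤ_95 is abelian, so Z(G) = G

Z(ℤ_95) = ℤ_95


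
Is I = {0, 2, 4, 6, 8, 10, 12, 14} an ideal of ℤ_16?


Check ideal conditions for I = {0, 2, 4, 6, 8, 10, 12, 14} in ℤ_16:
(1) I is an additive subgroup? Yes
(2) For r ∈ ℤ_16 and a ∈ I: r·a ∈ I? Yes

Yes, I is an ideal of ℤ_16


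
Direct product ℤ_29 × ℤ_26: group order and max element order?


|ℤ_29 × ℤ_26| = 29 × 26 = 754
Max element order = lcm(29,26) = 754
Cyclic? Yes (gcd=1)

|ℤ_29×ℤ_26| = 754, max element order = 754


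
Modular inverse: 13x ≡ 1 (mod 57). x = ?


Use the extended Euclidean algorithm to write 1 = 13·s + 57·t; then s mod 57 is the inverse.
Euclidean algorithm:
  13 = 0·57 + 13
  57 = 4·13 + 5
  13 = 2·5 + 3
  5 = 1·3 + 2
  3 = 1·2 + 1
  2 = 2·1 + 0
gcd(13,57) = 1
Back-substitution gives: 13·(22) + 57·(-5) = 1
So 13⁻¹ ≡ 22 ≡ 22 (mod 57)
Check: 13 × 22 = 286 ≡ 1 (mod 57) ✓

13⁻¹ ≡ 22 (mod 57)


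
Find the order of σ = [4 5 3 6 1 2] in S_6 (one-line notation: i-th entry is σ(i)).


Cycle decomposition: (1 4 6 2 5)
Cycle lengths: 5
Order = lcm(5) = 5

ord(σ) = 5


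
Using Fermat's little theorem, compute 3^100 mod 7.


Fermat's little theorem: if p is prime and gcd(a,p)=1, then a^(p-1) ≡ 1 (mod p)
p = 7 is prime, gcd(3,7) = 1
Reduce exponent: 100 mod 6 = 4
So 3^100 ≡ 3^4 (mod 7)
3^4 mod 7 = 4

3^100 ≡ 4 (mod 7)


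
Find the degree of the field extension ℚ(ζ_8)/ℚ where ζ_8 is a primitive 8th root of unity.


[ℚ(ζ_n):ℚ] = deg Φ_n(x) = φ(n). Here φ(8) = 4

[ℚ(ζ_8)/ℚ where ζ_8 is a primitive 8th root of unity] = 4


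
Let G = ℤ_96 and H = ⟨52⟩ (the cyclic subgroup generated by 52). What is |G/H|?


|⟨52⟩| = n / gcd(52, 96) = 96 / 4 = 24
H is normal (ℤ_96 is abelian).
|G/H| = |G| / |H| = 96 / 24 = 4

|G/H| = 4


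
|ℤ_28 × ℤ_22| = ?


|A × B| = |A| · |B|
|ℤ_28 × ℤ_22| = 28 × 22 = 616

|ℤ_28 × ℤ_22| = 616


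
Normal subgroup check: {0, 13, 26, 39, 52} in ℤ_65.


H = {0, 13, 26, 39, 52} in ℤ_65
ℤ_65 is abelian; every subgroup of an abelian group is normal

Yes, normal subgroup


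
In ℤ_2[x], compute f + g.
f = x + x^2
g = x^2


Add coefficients mod 2:
x^0: 0 + 0 = 0 (mod 2)
x^1: 1 + 0 = 1 (mod 2)
x^2: 1 + 1 = 0 (mod 2)
Result: x

f + g = x


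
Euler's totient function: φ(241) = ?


Factor n: 241 = 241
φ(n) = n · ∏(1 - 1/p) over distinct primes p | n
φ(241) = 241 · (1 - 1/241) = 240

φ(241) = 240


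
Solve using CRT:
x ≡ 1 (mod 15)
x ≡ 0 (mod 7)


m₁ = 15, m₂ = 7, gcd = 1, so CRT applies. M = m₁·m₂ = 105
Let M₁ = M/m₁ = 7, M₂ = M/m₂ = 15
Find y₁ ≡ M₁⁻¹ (mod m₁): 7⁻¹ ≡ 13 (mod 15)
Find y₂ ≡ M₂⁻¹ (mod m₂): 15⁻¹ ≡ 1 (mod 7)
x = a₁·M₁·y₁ + a₂·M₂·y₂ = 1·7·13 + 0·15·1 = 91
Reduce mod 105: x ≡ 91
Check: 91 mod 15 = 1 ✓, 91 mod 7 = 0 ✓

x ≡ 91 (mod 105)


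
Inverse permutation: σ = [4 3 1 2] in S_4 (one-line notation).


To find σ⁻¹, swap domain and range:
σ(1) = 4 → σ⁻¹(4) = 1
σ(2) = 3 → σ⁻¹(3) = 2
σ(3) = 1 → σ⁻¹(1) = 3
σ(4) = 2 → σ⁻¹(2) = 4

σ⁻¹ = [3 4 2 1]


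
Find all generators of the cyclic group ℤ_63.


g generates ℤ_n iff gcd(g,n) = 1
Prime factors of 63: 3, 7
Generators are g ∈ {1,...,62} not divisible by any of these primes.
Generators: {1, 2, 4, 5, 8, 10, 11, 13, 16, 17, 19, 20, 22, 23, 25, 26, 29, 31, 32, 34, 37, 38, 40, 41, 43, 44, 46, 47, 50, 52, 53, 55, 58, 59, 61, 62}
Number of generators = φ(63) = 36

Generators of ℤ_63 = {1, 2, 4, 5, 8, 10, 11, 13, 16, 17, 19, 20, 22, 23, 25, 26, 29, 31, 32, 34, 37, 38, 40, 41, 43, 44, 46, 47, 50, 52, 53, 55, 58, 59, 61, 62}


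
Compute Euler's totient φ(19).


φ(n) = count of k ∈ {1,...,n} with gcd(k,n)=1
Coprimes to 19: {1, 2, 3, 4, 5, 6, 7, 8, 9, 10, 11, 12, 13, 14, 15, 16, 17, 18}
Count: 18

φ(19) = 18


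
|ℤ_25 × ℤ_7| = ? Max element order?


|ℤ_25 × ℤ_7| = 25 × 7 = 175
Max element order = lcm(25,7) = 175
Cyclic? Yes (gcd=1)

|ℤ_25×ℤ_7| = 175, max element order = 175


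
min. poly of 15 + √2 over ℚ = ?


Let α = 15 + √2. Then α - 15 = √2, so (α - 15)² = 2, giving α² - 30α + 223 = 0. Degree 2 and α ∉ ℚ, so this is the minimal polynomial.

Minimal polynomial: x² - 30x + 223


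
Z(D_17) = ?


Z(G) = {g ∈ G | gx = xg for all x ∈ G}
For odd n, Z(D_n) = {e}: no nontrivial rotation commutes with all reflections

Z(D_17) = {e}


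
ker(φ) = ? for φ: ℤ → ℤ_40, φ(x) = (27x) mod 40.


Kernel = preimage of identity
ker(φ) = {x ∈ ℤ : 27x ≡ 0 (mod 40)}. gcd(27,40) = 1, so 27x ≡ 0 (mod 40) ⟺ x ≡ 0 (mod 40/1 = 40). Hence ker(φ) = 40ℤ

ker(φ) = 40ℤ


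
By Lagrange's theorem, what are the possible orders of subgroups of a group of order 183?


Lagrange's theorem: |H| divides |G|
|G| = 183
Divisors of 183: 1, 3, 61, 183

Possible subgroup orders: {1, 3, 61, 183}


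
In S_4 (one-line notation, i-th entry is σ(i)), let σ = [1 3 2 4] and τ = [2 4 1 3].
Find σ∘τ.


σ∘τ: apply τ first, then σ
1 →τ 2 →σ 3
2 →τ 4 →σ 4
3 →τ 1 →σ 1
4 →τ 3 →σ 2

σ∘τ = [3 4 1 2]


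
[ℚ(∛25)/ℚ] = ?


∛25 has minimal polynomial x³ - 25 (irreducible over ℚ since 25 is not a perfect cube)

[ℚ(∛25)/ℚ] = 3


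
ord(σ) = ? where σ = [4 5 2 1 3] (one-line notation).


Cycle decomposition: (1 4) (2 5 3)
Cycle lengths: 2, 3
Order = lcm(2, 3) = 6

ord(σ) = 6


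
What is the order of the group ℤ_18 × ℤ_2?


|A × B| = |A| · |B|
|ℤ_18 × ℤ_2| = 18 × 2 = 36

|ℤ_18 × ℤ_2| = 36


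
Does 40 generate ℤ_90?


g generates ℤ_n iff gcd(g, n) = 1
gcd(40, 90) = 10
Since gcd = 10 ≠ 1, ⟨40⟩ has order 9 < 90, so 40 is not a generator.

No, 40 does not generate ℤ_90


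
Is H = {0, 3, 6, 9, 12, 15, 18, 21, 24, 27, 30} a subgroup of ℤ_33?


Subgroup test for H = {0, 3, 6, 9, 12, 15, 18, 21, 24, 27, 30} in (ℤ_33, +):
(1) 0 ∈ H? Yes
(2) Closure: for all a,b ∈ H, (a+b) mod 33 ∈ H? Yes
(3) Inverses: for all a ∈ H, -a mod 33 ∈ H? Yes

Yes, H is a subgroup of ℤ_33


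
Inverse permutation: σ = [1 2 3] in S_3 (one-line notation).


To find σ⁻¹, swap domain and range:
σ(1) = 1 → σ⁻¹(1) = 1
σ(2) = 2 → σ⁻¹(2) = 2
σ(3) = 3 → σ⁻¹(3) = 3

σ⁻¹ = [1 2 3]


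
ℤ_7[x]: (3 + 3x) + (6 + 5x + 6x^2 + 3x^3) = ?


Add coefficients mod 7:
x^0: 3 + 6 = 2 (mod 7)
x^1: 3 + 5 = 1 (mod 7)
x^2: 0 + 6 = 6 (mod 7)
x^3: 0 + 3 = 3 (mod 7)
Result: 2 + x + 6x^2 + 3x^3

f + g = 2 + x + 6x^2 + 3x^3


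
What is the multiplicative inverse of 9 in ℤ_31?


Use the extended Euclidean algorithm to write 1 = 9·s + 31·t; then s mod 31 is the inverse.
Euclidean algorithm:
  9 = 0·31 + 9
  31 = 3·9 + 4
  9 = 2·4 + 1
  4 = 4·1 + 0
gcd(9,31) = 1
Back-substitution gives: 9·(7) + 31·(-2) = 1
So 9⁻¹ ≡ 7 ≡ 7 (mod 31)
Check: 9 × 7 = 63 ≡ 1 (mod 31) ✓

9⁻¹ ≡ 7 (mod 31)


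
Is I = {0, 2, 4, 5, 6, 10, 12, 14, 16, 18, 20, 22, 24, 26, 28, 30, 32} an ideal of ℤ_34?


Check ideal conditions for I = {0, 2, 4, 5, 6, 10, 12, 14, 16, 18, 20, 22, 24, 26, 28, 30, 32} in ℤ_34:
(1) I is an additive subgroup? No
(2) For r ∈ ℤ_34 and a ∈ I: r·a ∈ I? No  [counterexample: r=2, a=4, r·a mod 34 = 8 ∉ I]

No, I is not an ideal of ℤ_34


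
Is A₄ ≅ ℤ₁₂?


Comparing A₄ and ℤ₁₂:
A₄ is non-abelian, ℤ₁₂ is abelian

No, A₄ ≇ ℤ₁₂


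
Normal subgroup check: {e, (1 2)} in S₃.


H = {e, (1 2)} in S₃
(1 3)(1 2)(1 3)⁻¹ = (2 3) ∉ {e, (1 2)}, so it is not normal

No, not a normal subgroup


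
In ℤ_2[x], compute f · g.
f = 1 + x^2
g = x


Expand and collect like terms; reduce coefficients mod 2:
x^0: 1·0 = 0 ≡ 0 (mod 2)
x^1: 1·1 + 0·0 = 1 ≡ 1 (mod 2)
x^2: 0·1 + 1·0 = 0 ≡ 0 (mod 2)
x^3: 1·1 = 1 ≡ 1 (mod 2)
Result: x + x^3

f · g = x + x^3


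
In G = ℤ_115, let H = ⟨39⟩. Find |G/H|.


|⟨39⟩| = n / gcd(39, 115) = 115 / 1 = 115
H is normal (ℤ_115 is abelian).
|G/H| = |G| / |H| = 115 / 115 = 1

|G/H| = 1


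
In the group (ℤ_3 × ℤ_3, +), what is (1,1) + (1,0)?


Operation: componentwise addition mod (3, 3)
(1,1) + (1,0) = ((a₁+b₁) mod 3, (a₂+b₂) mod 3) with a = (1,1), b = (1,0)

(1,1) + (1,0) = (2,1)


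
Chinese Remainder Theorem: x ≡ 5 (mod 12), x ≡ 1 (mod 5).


m₁ = 12, m₂ = 5, gcd = 1, so CRT applies. M = m₁·m₂ = 60
Let M₁ = M/m₁ = 5, M₂ = M/m₂ = 12
Find y₁ ≡ M₁⁻¹ (mod m₁): 5⁻¹ ≡ 5 (mod 12)
Find y₂ ≡ M₂⁻¹ (mod m₂): 12⁻¹ ≡ 3 (mod 5)
x = a₁·M₁·y₁ + a₂·M₂·y₂ = 5·5·5 + 1·12·3 = 161
Reduce mod 60: x ≡ 41
Check: 41 mod 12 = 5 ✓, 41 mod 5 = 1 ✓

x ≡ 41 (mod 60)


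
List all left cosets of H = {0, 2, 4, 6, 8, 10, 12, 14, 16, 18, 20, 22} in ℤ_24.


H = {0, 2, 4, 6, 8, 10, 12, 14, 16, 18, 20, 22}, |H| = 12
Number of cosets = |G|/|H| = 24/12 = 2
0 + H = {0, 2, 4, 6, 8, 10, 12, 14, 16, 18, 20, 22}
1 + H = {1, 3, 5, 7, 9, 11, 13, 15, 17, 19, 21, 23}

Cosets: 0+H={0,2,4,6,8,10,12,14,16,18,20,22}; 1+H={1,3,5,7,9,11,13,15,17,19,21,23}


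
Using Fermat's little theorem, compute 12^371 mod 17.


Fermat's little theorem: if p is prime and gcd(a,p)=1, then a^(p-1) ≡ 1 (mod p)
p = 17 is prime, gcd(12,17) = 1
Reduce exponent: 371 mod 16 = 3
So 12^371 ≡ 12^3 (mod 17)
12^3 mod 17 = 11

12^371 ≡ 11 (mod 17)


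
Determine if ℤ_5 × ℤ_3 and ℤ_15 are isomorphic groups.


Comparing ℤ_5 × ℤ_3 and ℤ_15:
gcd(5,3) = 1, so ℤ_5 × ℤ_3 ≅ ℤ_15 (CRT)

Yes, ℤ_5 × ℤ_3 ≅ ℤ_15


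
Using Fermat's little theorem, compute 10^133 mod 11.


Fermat's little theorem: if p is prime and gcd(a,p)=1, then a^(p-1) ≡ 1 (mod p)
p = 11 is prime, gcd(10,11) = 1
Reduce exponent: 133 mod 10 = 3
So 10^133 ≡ 10^3 (mod 11)
10^3 mod 11 = 10

10^133 ≡ 10 (mod 11)


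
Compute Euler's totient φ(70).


Factor n: 70 = 2 × 5 × 7
φ(n) = n · ∏(1 - 1/p) over distinct primes p | n
φ(70) = 70 · (1 - 1/2) · (1 - 1/5) · (1 - 1/7) = 24

φ(70) = 24


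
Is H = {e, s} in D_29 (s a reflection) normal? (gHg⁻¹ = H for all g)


H = {e, s} in D_29 (s a reflection)
r·s·r⁻¹ = sr⁻² ≠ s for n ≥ 3, so {e, s} is not closed under conjugation

No, not a normal subgroup


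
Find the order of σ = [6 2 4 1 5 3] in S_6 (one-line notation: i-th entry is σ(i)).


Cycle decomposition: (1 6 3 4)
Cycle lengths: 4
Order = lcm(4) = 4

ord(σ) = 4


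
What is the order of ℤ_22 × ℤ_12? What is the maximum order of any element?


|ℤ_22 × ℤ_12| = 22 × 12 = 264
Max element order = lcm(22,12) = 132
Cyclic? No (gcd=2)

|ℤ_22×ℤ_12| = 264, max element order = 132


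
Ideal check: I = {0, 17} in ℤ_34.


Check ideal conditions for I = {0, 17} in ℤ_34:
(1) I is an additive subgroup? Yes
(2) For r ∈ ℤ_34 and a ∈ I: r·a ∈ I? Yes

Yes, I is an ideal of ℤ_34


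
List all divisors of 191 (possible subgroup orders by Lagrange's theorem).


Lagrange's theorem: |H| divides |G|
|G| = 191
Divisors of 191: 1, 191

Possible subgroup orders: {1, 191}


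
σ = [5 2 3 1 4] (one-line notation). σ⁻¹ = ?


To find σ⁻¹, swap domain and range:
σ(1) = 5 → σ⁻¹(5) = 1
σ(2) = 2 → σ⁻¹(2) = 2
σ(3) = 3 → σ⁻¹(3) = 3
σ(4) = 1 → σ⁻¹(1) = 4
σ(5) = 4 → σ⁻¹(4) = 5

σ⁻¹ = [4 2 3 5 1]


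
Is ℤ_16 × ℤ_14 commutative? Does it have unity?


Direct product ring; commutative with unity (1,1); but (1,0)·(0,1) = (0,0) gives zero divisors, so not an integral domain
Commutative: Yes
Integral domain: No
Has unity: Yes

ℤ_16 × ℤ_14: Commutative=Yes, Unity=Yes


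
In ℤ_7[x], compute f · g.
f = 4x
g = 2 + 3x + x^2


Expand and collect like terms; reduce coefficients mod 7:
x^0: 0·2 = 0 ≡ 0 (mod 7)
x^1: 0·3 + 4·2 = 8 ≡ 1 (mod 7)
x^2: 0·1 + 4·3 = 12 ≡ 5 (mod 7)
x^3: 4·1 = 4 ≡ 4 (mod 7)
Result: x + 5x^2 + 4x^3

f · g = x + 5x^2 + 4x^3


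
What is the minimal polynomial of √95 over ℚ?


√95 satisfies x² - 95 = 0, irreducible over ℚ since 95 is squarefree

Minimal polynomial: x² - 95


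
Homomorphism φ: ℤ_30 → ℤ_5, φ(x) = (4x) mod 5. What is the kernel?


Kernel = preimage of identity
ker(φ) = {x ∈ ℤ_30 : 4x ≡ 0 (mod 5)}. Since 5 | 30, φ is well-defined. The kernel is the cyclic subgroup ⟨5⟩ of ℤ_30 (order 6), i.e. {0, 5, 10, 15, 20, 25}

ker(φ) = {0, 5, 10, 15, 20, 25}


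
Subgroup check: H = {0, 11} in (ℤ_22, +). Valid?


Subgroup test for H = {0, 11} in (ℤ_22, +):
(1) 0 ∈ H? Yes
(2) Closure: for all a,b ∈ H, (a+b) mod 22 ∈ H? Yes
(3) Inverses: for all a ∈ H, -a mod 22 ∈ H? Yes

Yes, H is a subgroup of ℤ_22


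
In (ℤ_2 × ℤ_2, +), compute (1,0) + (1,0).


Operation: componentwise addition mod (2, 2)
(1,0) + (1,0) = ((a₁+b₁) mod 2, (a₂+b₂) mod 2) with a = (1,0), b = (1,0)

(1,0) + (1,0) = (0,0)


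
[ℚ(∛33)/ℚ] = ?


∛33 has minimal polynomial x³ - 33 (irreducible over ℚ since 33 is not a perfect cube)

[ℚ(∛33)/ℚ] = 3


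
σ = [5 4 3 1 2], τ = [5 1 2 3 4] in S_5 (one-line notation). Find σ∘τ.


σ∘τ: apply τ first, then σ
1 →τ 5 →σ 2
2 →τ 1 →σ 5
3 →τ 2 →σ 4
4 →τ 3 →σ 3
5 →τ 4 →σ 1

σ∘τ = [2 5 4 3 1]


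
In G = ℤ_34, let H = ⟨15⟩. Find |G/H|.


|⟨15⟩| = n / gcd(15, 34) = 34 / 1 = 34
H is normal (ℤ_34 is abelian).
|G/H| = |G| / |H| = 34 / 34 = 1

|G/H| = 1


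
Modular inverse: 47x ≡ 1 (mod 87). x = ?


Use the extended Euclidean algorithm to write 1 = 47·s + 87·t; then s mod 87 is the inverse.
Euclidean algorithm:
  47 = 0·87 + 47
  87 = 1·47 + 40
  47 = 1·40 + 7
  40 = 5·7 + 5
  7 = 1·5 + 2
  5 = 2·2 + 1
  2 = 2·1 + 0
gcd(47,87) = 1
Back-substitution gives: 47·(-37) + 87·(20) = 1
So 47⁻¹ ≡ -37 ≡ 50 (mod 87)
Check: 47 × 50 = 2350 ≡ 1 (mod 87) ✓

47⁻¹ ≡ 50 (mod 87)


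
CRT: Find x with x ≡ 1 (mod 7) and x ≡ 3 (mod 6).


m₁ = 7, m₂ = 6, gcd = 1, so CRT applies. M = m₁·m₂ = 42
Let M₁ = M/m₁ = 6, M₂ = M/m₂ = 7
Find y₁ ≡ M₁⁻¹ (mod m₁): 6⁻¹ ≡ 6 (mod 7)
Find y₂ ≡ M₂⁻¹ (mod m₂): 7⁻¹ ≡ 1 (mod 6)
x = a₁·M₁·y₁ + a₂·M₂·y₂ = 1·6·6 + 3·7·1 = 57
Reduce mod 42: x ≡ 15
Check: 15 mod 7 = 1 ✓, 15 mod 6 = 3 ✓

x ≡ 15 (mod 42)


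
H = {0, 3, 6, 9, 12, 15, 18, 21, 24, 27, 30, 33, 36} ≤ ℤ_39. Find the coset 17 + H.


17 + H = {17 + h (mod 39) : h ∈ H}
17+0=17, 17+3=20, 17+6=23, 17+9=26, 17+12=29, 17+15=32, 17+18=35, 17+21=38, 17+24=2, 17+27=5, 17+30=8, 17+33=11, 17+36=14
17 + H = {2, 5, 8, 11, 14, 17, 20, 23, 26, 29, 32, 35, 38} = 2 + H

17 + H = {2, 5, 8, 11, 14, 17, 20, 23, 26, 29, 32, 35, 38}


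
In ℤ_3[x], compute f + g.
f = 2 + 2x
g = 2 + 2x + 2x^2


Add coefficients mod 3:
x^0: 2 + 2 = 1 (mod 3)
x^1: 2 + 2 = 1 (mod 3)
x^2: 0 + 2 = 2 (mod 3)
Result: 1 + x + 2x^2

f + g = 1 + x + 2x^2


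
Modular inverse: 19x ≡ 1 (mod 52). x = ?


Use the extended Euclidean algorithm to write 1 = 19·s + 52·t; then s mod 52 is the inverse.
Euclidean algorithm:
  19 = 0·52 + 19
  52 = 2·19 + 14
  19 = 1·14 + 5
  14 = 2·5 + 4
  5 = 1·4 + 1
  4 = 4·1 + 0
gcd(19,52) = 1
Back-substitution gives: 19·(11) + 52·(-4) = 1
So 19⁻¹ ≡ 11 ≡ 11 (mod 52)
Check: 19 × 11 = 209 ≡ 1 (mod 52) ✓

19⁻¹ ≡ 11 (mod 52)


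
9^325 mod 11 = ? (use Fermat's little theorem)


Fermat's little theorem: if p is prime and gcd(a,p)=1, then a^(p-1) ≡ 1 (mod p)
p = 11 is prime, gcd(9,11) = 1
Reduce exponent: 325 mod 10 = 5
So 9^325 ≡ 9^5 (mod 11)
9^5 mod 11 = 1

9^325 ≡ 1 (mod 11)


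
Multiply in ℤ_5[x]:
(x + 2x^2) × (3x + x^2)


Expand and collect like terms; reduce coefficients mod 5:
x^0: 0·0 = 0 ≡ 0 (mod 5)
x^1: 0·3 + 1·0 = 0 ≡ 0 (mod 5)
x^2: 0·1 + 1·3 + 2·0 = 3 ≡ 3 (mod 5)
x^3: 1·1 + 2·3 = 7 ≡ 2 (mod 5)
x^4: 2·1 = 2 ≡ 2 (mod 5)
Result: 3x^2 + 2x^3 + 2x^4

f · g = 3x^2 + 2x^3 + 2x^4


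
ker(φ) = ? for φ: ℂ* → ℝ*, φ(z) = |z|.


Kernel = preimage of identity
ker(φ) = {z ∈ ℂ* | |z| = 1} = unit circle S¹

ker(φ) = S¹ (unit circle)


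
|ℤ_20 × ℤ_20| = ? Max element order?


|ℤ_20 × ℤ_20| = 20 × 20 = 400
Max element order = lcm(20,20) = 20
Cyclic? No (gcd=20)

|ℤ_20×ℤ_20| = 400, max element order = 20


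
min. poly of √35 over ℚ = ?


√35 satisfies x² - 35 = 0, irreducible over ℚ since 35 is squarefree

Minimal polynomial: x² - 35


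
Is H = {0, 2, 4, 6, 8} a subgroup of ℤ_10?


Subgroup test for H = {0, 2, 4, 6, 8} in (ℤ_10, +):
(1) 0 ∈ H? Yes
(2) Closure: for all a,b ∈ H, (a+b) mod 10 ∈ H? Yes
(3) Inverses: for all a ∈ H, -a mod 10 ∈ H? Yes

Yes, H is a subgroup of ℤ_10


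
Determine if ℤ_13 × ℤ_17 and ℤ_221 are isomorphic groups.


Comparing ℤ_13 × ℤ_17 and ℤ_221:
gcd(13,17) = 1, so ℤ_13 × ℤ_17 ≅ ℤ_221 (CRT)

Yes, ℤ_13 × ℤ_17 ≅ ℤ_221


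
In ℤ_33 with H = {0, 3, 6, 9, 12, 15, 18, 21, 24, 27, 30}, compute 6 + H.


6 + H = {6 + h (mod 33) : h ∈ H}
6+0=6, 6+3=9, 6+6=12, 6+9=15, 6+12=18, 6+15=21, 6+18=24, 6+21=27, 6+24=30, 6+27=0, 6+30=3
6 + H = {0, 3, 6, 9, 12, 15, 18, 21, 24, 27, 30} = 0 + H

6 + H = {0, 3, 6, 9, 12, 15, 18, 21, 24, 27, 30}


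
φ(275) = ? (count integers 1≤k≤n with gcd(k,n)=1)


Factor n: 275 = 5^2 × 11
φ(n) = n · ∏(1 - 1/p) over distinct primes p | n
φ(275) = 275 · (1 - 1/5) · (1 - 1/11) = 200

φ(275) = 200


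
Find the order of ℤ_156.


ℤ_n has n elements.

|ℤ_156| = 156


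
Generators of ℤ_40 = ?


g generates ℤ_n iff gcd(g,n) = 1
Prime factors of 40: 2, 5
Generators are g ∈ {1,...,39} not divisible by any of these primes.
Generators: {1, 3, 7, 9, 11, 13, 17, 19, 21, 23, 27, 29, 31, 33, 37, 39}
Number of generators = φ(40) = 16

Generators of ℤ_40 = {1, 3, 7, 9, 11, 13, 17, 19, 21, 23, 27, 29, 31, 33, 37, 39}


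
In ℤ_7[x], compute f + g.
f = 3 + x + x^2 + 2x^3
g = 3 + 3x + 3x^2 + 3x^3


Add coefficients mod 7:
x^0: 3 + 3 = 6 (mod 7)
x^1: 1 + 3 = 4 (mod 7)
x^2: 1 + 3 = 4 (mod 7)
x^3: 2 + 3 = 5 (mod 7)
Result: 6 + 4x + 4x^2 + 5x^3

f + g = 6 + 4x + 4x^2 + 5x^3


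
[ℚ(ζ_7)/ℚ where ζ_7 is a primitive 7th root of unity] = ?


[ℚ(ζ_n):ℚ] = deg Φ_n(x) = φ(n). Here φ(7) = 6

[ℚ(ζ_7)/ℚ where ζ_7 is a primitive 7th root of unity] = 6


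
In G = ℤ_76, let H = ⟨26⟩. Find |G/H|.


|⟨26⟩| = n / gcd(26, 76) = 76 / 2 = 38
H is normal (ℤ_76 is abelian).
|G/H| = |G| / |H| = 76 / 38 = 2

|G/H| = 2


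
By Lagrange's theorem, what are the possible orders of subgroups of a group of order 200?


Lagrange's theorem: |H| divides |G|
|G| = 200
Divisors of 200: 1, 2, 4, 5, 8, 10, 20, 25, 40, 50, 100, 200

Possible subgroup orders: {1, 2, 4, 5, 8, 10, 20, 25, 40, 50, 100, 200}


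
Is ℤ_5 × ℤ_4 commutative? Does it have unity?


Direct product ring; commutative with unity (1,1); but (1,0)·(0,1) = (0,0) gives zero divisors, so not an integral domain
Commutative: Yes
Integral domain: No
Has unity: Yes

ℤ_5 × ℤ_4: Commutative=Yes, Unity=Yes


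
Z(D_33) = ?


Z(G) = {g ∈ G | gx = xg for all x ∈ G}
For odd n, Z(D_n) = {e}: no nontrivial rotation commutes with all reflections

Z(D_33) = {e}


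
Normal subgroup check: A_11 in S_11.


H = A_11 in S_11
A_11 has index 2 in S_11, and every subgroup of index 2 is normal

Yes, normal subgroup


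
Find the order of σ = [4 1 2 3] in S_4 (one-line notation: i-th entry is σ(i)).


Cycle decomposition: (1 4 3 2)
Cycle lengths: 4
Order = lcm(4) = 4

ord(σ) = 4


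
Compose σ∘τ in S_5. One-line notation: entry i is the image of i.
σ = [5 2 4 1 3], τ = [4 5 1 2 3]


σ∘τ: apply τ first, then σ
1 →τ 4 →σ 1
2 →τ 5 →σ 3
3 →τ 1 →σ 5
4 →τ 2 →σ 2
5 →τ 3 →σ 4

σ∘τ = [1 3 5 2 4]


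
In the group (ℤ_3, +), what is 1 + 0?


Operation: addition mod 3
1 + 0 = (a + b) mod 3 with a = 1, b = 0

1 + 0 = 1


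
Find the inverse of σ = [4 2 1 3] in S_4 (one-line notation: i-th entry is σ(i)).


To find σ⁻¹, swap domain and range:
σ(1) = 4 → σ⁻¹(4) = 1
σ(2) = 2 → σ⁻¹(2) = 2
σ(3) = 1 → σ⁻¹(1) = 3
σ(4) = 3 → σ⁻¹(3) = 4

σ⁻¹ = [3 2 4 1]


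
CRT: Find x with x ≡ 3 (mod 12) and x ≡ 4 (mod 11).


m₁ = 12, m₂ = 11, gcd = 1, so CRT applies. M = m₁·m₂ = 132
Let M₁ = M/m₁ = 11, M₂ = M/m₂ = 12
Find y₁ ≡ M₁⁻¹ (mod m₁): 11⁻¹ ≡ 11 (mod 12)
Find y₂ ≡ M₂⁻¹ (mod m₂): 12⁻¹ ≡ 1 (mod 11)
x = a₁·M₁·y₁ + a₂·M₂·y₂ = 3·11·11 + 4·12·1 = 411
Reduce mod 132: x ≡ 15
Check: 15 mod 12 = 3 ✓, 15 mod 11 = 4 ✓

x ≡ 15 (mod 132)


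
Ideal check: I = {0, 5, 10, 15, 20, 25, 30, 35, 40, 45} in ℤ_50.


Check ideal conditions for I = {0, 5, 10, 15, 20, 25, 30, 35, 40, 45} in ℤ_50:
(1) I is an additive subgroup? Yes
(2) For r ∈ ℤ_50 and a ∈ I: r·a ∈ I? Yes

Yes, I is an ideal of ℤ_50


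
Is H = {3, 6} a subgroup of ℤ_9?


Subgroup test for H = {3, 6} in (ℤ_9, +):
(1) 0 ∈ H? No
(2) Closure: for all a,b ∈ H, (a+b) mod 9 ∈ H? No  [counterexample: 3 + 6 = 0 ∉ H]
(3) Inverses: for all a ∈ H, -a mod 9 ∈ H? Yes

No, H is not a subgroup of ℤ_9


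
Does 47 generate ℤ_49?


g generates ℤ_n iff gcd(g, n) = 1
gcd(47, 49) = 1
Since gcd = 1, 47 is a generator.

Yes, 47 generates ℤ_49


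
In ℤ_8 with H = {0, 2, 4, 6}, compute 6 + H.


6 + H = {6 + h (mod 8) : h ∈ H}
6+0=6, 6+2=0, 6+4=2, 6+6=4
6 + H = {0, 2, 4, 6} = 0 + H

6 + H = {0, 2, 4, 6}


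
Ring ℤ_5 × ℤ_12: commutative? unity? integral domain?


Direct product ring; commutative with unity (1,1); but (1,0)·(0,1) = (0,0) gives zero divisors, so not an integral domain
Commutative: Yes
Integral domain: No
Has unity: Yes

ℤ_5 × ℤ_12: Commutative=Yes, Unity=Yes


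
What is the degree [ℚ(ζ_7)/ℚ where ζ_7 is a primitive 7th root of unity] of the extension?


[ℚ(ζ_n):ℚ] = deg Φ_n(x) = φ(n). Here φ(7) = 6

[ℚ(ζ_7)/ℚ where ζ_7 is a primitive 7th root of unity] = 6


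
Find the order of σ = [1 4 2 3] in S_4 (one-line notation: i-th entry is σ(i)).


Cycle decomposition: (2 4 3)
Cycle lengths: 3
Order = lcm(3) = 3

ord(σ) = 3


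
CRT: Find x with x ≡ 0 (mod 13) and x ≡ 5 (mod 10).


m₁ = 13, m₂ = 10, gcd = 1, so CRT applies. M = m₁·m₂ = 130
Let M₁ = M/m₁ = 10, M₂ = M/m₂ = 13
Find y₁ ≡ M₁⁻¹ (mod m₁): 10⁻¹ ≡ 4 (mod 13)
Find y₂ ≡ M₂⁻¹ (mod m₂): 13⁻¹ ≡ 7 (mod 10)
x = a₁·M₁·y₁ + a₂·M₂·y₂ = 0·10·4 + 5·13·7 = 455
Reduce mod 130: x ≡ 65
Check: 65 mod 13 = 0 ✓, 65 mod 10 = 5 ✓

x ≡ 65 (mod 130)


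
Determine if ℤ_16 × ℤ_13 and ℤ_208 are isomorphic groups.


Comparing ℤ_16 × ℤ_13 and ℤ_208:
gcd(16,13) = 1, so ℤ_16 × ℤ_13 ≅ ℤ_208 (CRT)

Yes, ℤ_16 × ℤ_13 ≅ ℤ_208


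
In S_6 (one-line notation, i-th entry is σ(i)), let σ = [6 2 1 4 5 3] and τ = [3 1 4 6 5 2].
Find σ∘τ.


σ∘τ: apply τ first, then σ
1 →τ 3 →σ 1
2 →τ 1 →σ 6
3 →τ 4 →σ 4
4 →τ 6 →σ 3
5 →τ 5 →σ 5
6 →τ 2 →σ 2

σ∘τ = [1 6 4 3 5 2]


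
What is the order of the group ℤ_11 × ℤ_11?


|A × B| = |A| · |B|
|ℤ_11 × ℤ_11| = 11 × 11 = 121

|ℤ_11 × ℤ_11| = 121


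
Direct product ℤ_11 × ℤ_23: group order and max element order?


|ℤ_11 × ℤ_23| = 11 × 23 = 253
Max element order = lcm(11,23) = 253
Cyclic? Yes (gcd=1)

|ℤ_11×ℤ_23| = 253, max element order = 253


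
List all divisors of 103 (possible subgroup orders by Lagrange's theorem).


Lagrange's theorem: |H| divides |G|
|G| = 103
Divisors of 103: 1, 103

Possible subgroup orders: {1, 103}


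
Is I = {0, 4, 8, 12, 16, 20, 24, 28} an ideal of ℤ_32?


Check ideal conditions for I = {0, 4, 8, 12, 16, 20, 24, 28} in ℤ_32:
(1) I is an additive subgroup? Yes
(2) For r ∈ ℤ_32 and a ∈ I: r·a ∈ I? Yes

Yes, I is an ideal of ℤ_32


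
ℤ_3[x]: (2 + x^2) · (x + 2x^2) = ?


Expand and collect like terms; reduce coefficients mod 3:
x^0: 2·0 = 0 ≡ 0 (mod 3)
x^1: 2·1 + 0·0 = 2 ≡ 2 (mod 3)
x^2: 2·2 + 0·1 + 1·0 = 4 ≡ 1 (mod 3)
x^3: 0·2 + 1·1 = 1 ≡ 1 (mod 3)
x^4: 1·2 = 2 ≡ 2 (mod 3)
Result: 2x + x^2 + x^3 + 2x^4

f · g = 2x + x^2 + x^3 + 2x^4


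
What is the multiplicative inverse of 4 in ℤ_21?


Use the extended Euclidean algorithm to write 1 = 4·s + 21·t; then s mod 21 is the inverse.
Euclidean algorithm:
  4 = 0·21 + 4
  21 = 5·4 + 1
  4 = 4·1 + 0
gcd(4,21) = 1
Back-substitution gives: 4·(-5) + 21·(1) = 1
So 4⁻¹ ≡ -5 ≡ 16 (mod 21)
Check: 4 × 16 = 64 ≡ 1 (mod 21) ✓

4⁻¹ ≡ 16 (mod 21)


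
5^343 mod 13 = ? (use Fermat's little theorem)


Fermat's little theorem: if p is prime and gcd(a,p)=1, then a^(p-1) ≡ 1 (mod p)
p = 13 is prime, gcd(5,13) = 1
Reduce exponent: 343 mod 12 = 7
So 5^343 ≡ 5^7 (mod 13)
5^7 mod 13 = 8

5^343 ≡ 8 (mod 13)


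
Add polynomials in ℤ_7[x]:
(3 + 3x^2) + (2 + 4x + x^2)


Add coefficients mod 7:
x^0: 3 + 2 = 5 (mod 7)
x^1: 0 + 4 = 4 (mod 7)
x^2: 3 + 1 = 4 (mod 7)
Result: 5 + 4x + 4x^2

f + g = 5 + 4x + 4x^2


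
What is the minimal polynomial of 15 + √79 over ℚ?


Let α = 15 + √79. Then α - 15 = √79, so (α - 15)² = 79, giving α² - 30α + 146 = 0. Degree 2 and α ∉ ℚ, so this is the minimal polynomial.

Minimal polynomial: x² - 30x + 146


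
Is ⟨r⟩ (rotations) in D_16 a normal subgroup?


H = ⟨r⟩ (rotations) in D_16
The rotation subgroup ⟨r⟩ has index 2 in D_16, so it is normal

Yes, normal subgroup


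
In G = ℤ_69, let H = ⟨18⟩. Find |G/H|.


|⟨18⟩| = n / gcd(18, 69) = 69 / 3 = 23
H is normal (ℤ_69 is abelian).
|G/H| = |G| / |H| = 69 / 23 = 3

|G/H| = 3


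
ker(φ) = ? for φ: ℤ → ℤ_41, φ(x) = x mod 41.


Kernel = preimage of identity
ker(φ) = {x ∈ ℤ : x ≡ 0 (mod 41)} = 41ℤ = {0, ±41, ±82, ...}

ker(φ) = 41ℤ


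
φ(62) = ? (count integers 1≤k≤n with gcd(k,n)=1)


Factor n: 62 = 2 × 31
φ(n) = n · ∏(1 - 1/p) over distinct primes p | n
φ(62) = 62 · (1 - 1/2) · (1 - 1/31) = 30

φ(62) = 30


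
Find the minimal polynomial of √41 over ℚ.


√41 satisfies x² - 41 = 0, irreducible over ℚ since 41 is squarefree

Minimal polynomial: x² - 41


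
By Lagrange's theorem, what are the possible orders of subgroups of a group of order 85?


Lagrange's theorem: |H| divides |G|
|G| = 85
Divisors of 85: 1, 5, 17, 85

Possible subgroup orders: {1, 5, 17, 85}


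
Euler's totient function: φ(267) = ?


Factor n: 267 = 3 × 89
φ(n) = n · ∏(1 - 1/p) over distinct primes p | n
φ(267) = 267 · (1 - 1/3) · (1 - 1/89) = 176

φ(267) = 176


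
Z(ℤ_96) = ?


Z(G) = {g ∈ G | gx = xg for all x ∈ G}
ℤ_96 is abelian, so Z(G) = G

Z(ℤ_96) = ℤ_96


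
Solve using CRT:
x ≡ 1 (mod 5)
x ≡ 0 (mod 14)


m₁ = 5, m₂ = 14, gcd = 1, so CRT applies. M = m₁·m₂ = 70
Let M₁ = M/m₁ = 14, M₂ = M/m₂ = 5
Find y₁ ≡ M₁⁻¹ (mod m₁): 14⁻¹ ≡ 4 (mod 5)
Find y₂ ≡ M₂⁻¹ (mod m₂): 5⁻¹ ≡ 3 (mod 14)
x = a₁·M₁·y₁ + a₂·M₂·y₂ = 1·14·4 + 0·5·3 = 56
Reduce mod 70: x ≡ 56
Check: 56 mod 5 = 1 ✓, 56 mod 14 = 0 ✓

x ≡ 56 (mod 70)


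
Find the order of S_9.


|S_n| = n! (number of permutations of n symbols)
|S_9| = 9! = 362880

|S_9| = 362880


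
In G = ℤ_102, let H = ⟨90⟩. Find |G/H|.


|⟨90⟩| = n / gcd(90, 102) = 102 / 6 = 17
H is normal (ℤ_102 is abelian).
|G/H| = |G| / |H| = 102 / 17 = 6

|G/H| = 6


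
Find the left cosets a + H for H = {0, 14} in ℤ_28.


H = {0, 14}, |H| = 2
Number of cosets = |G|/|H| = 28/2 = 14
0 + H = {0, 14}
1 + H = {1, 15}
2 + H = {2, 16}
3 + H = {3, 17}
4 + H = {4, 18}
5 + H = {5, 19}
6 + H = {6, 20}
7 + H = {7, 21}
8 + H = {8, 22}
9 + H = {9, 23}
10 + H = {10, 24}
11 + H = {11, 25}
12 + H = {12, 26}
13 + H = {13, 27}

Cosets: 0+H={0,14}; 1+H={1,15}; 2+H={2,16}; 3+H={3,17}; 4+H={4,18}; 5+H={5,19}; 6+H={6,20}; 7+H={7,21}; 8+H={8,22}; 9+H={9,23}; 10+H={10,24}; 11+H={11,25}; 12+H={12,26}; 13+H={13,27}


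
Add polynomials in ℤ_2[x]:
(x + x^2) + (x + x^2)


Add coefficients mod 2:
x^0: 0 + 0 = 0 (mod 2)
x^1: 1 + 1 = 0 (mod 2)
x^2: 1 + 1 = 0 (mod 2)
Result: 0

f + g = 0


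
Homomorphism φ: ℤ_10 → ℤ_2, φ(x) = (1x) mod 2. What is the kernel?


Kernel = preimage of identity
ker(φ) = {x ∈ ℤ_10 : 1x ≡ 0 (mod 2)}. Since 2 | 10, φ is well-defined. The kernel is the cyclic subgroup ⟨2⟩ of ℤ_10 (order 5), i.e. {0, 2, 4, 6, 8}

ker(φ) = {0, 2, 4, 6, 8}


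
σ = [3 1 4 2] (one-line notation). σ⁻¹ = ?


To find σ⁻¹, swap domain and range:
σ(1) = 3 → σ⁻¹(3) = 1
σ(2) = 1 → σ⁻¹(1) = 2
σ(3) = 4 → σ⁻¹(4) = 3
σ(4) = 2 → σ⁻¹(2) = 4

σ⁻¹ = [2 4 1 3]


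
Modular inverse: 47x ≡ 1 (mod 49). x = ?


Use the extended Euclidean algorithm to write 1 = 47·s + 49·t; then s mod 49 is the inverse.
Euclidean algorithm:
  47 = 0·49 + 47
  49 = 1·47 + 2
  47 = 23·2 + 1
  2 = 2·1 + 0
gcd(47,49) = 1
Back-substitution gives: 47·(24) + 49·(-23) = 1
So 47⁻¹ ≡ 24 ≡ 24 (mod 49)
Check: 47 × 24 = 1128 ≡ 1 (mod 49) ✓

47⁻¹ ≡ 24 (mod 49)


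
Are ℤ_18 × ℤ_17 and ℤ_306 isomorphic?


Comparing ℤ_18 × ℤ_17 and ℤ_306:
gcd(18,17) = 1, so ℤ_18 × ℤ_17 ≅ ℤ_306 (CRT)

Yes, ℤ_18 × ℤ_17 ≅ ℤ_306


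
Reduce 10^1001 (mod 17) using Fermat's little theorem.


Fermat's little theorem: if p is prime and gcd(a,p)=1, then a^(p-1) ≡ 1 (mod p)
p = 17 is prime, gcd(10,17) = 1
Reduce exponent: 1001 mod 16 = 9
So 10^1001 ≡ 10^9 (mod 17)
10^9 mod 17 = 7

10^1001 ≡ 7 (mod 17)


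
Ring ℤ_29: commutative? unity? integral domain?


ℤ_29 is a commutative ring with unity 1; 29 is prime, so ℤ_29 is a field (hence an integral domain)
Commutative: Yes
Integral domain: Yes
Has unity: Yes

ℤ_29: Commutative=Yes, Unity=Yes


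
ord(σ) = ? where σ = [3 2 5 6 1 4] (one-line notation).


Cycle decomposition: (1 3 5) (4 6)
Cycle lengths: 3, 2
Order = lcm(3, 2) = 6

ord(σ) = 6


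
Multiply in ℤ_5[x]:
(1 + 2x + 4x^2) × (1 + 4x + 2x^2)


Expand and collect like terms; reduce coefficients mod 5:
x^0: 1·1 = 1 ≡ 1 (mod 5)
x^1: 1·4 + 2·1 = 6 ≡ 1 (mod 5)
x^2: 1·2 + 2·4 + 4·1 = 14 ≡ 4 (mod 5)
x^3: 2·2 + 4·4 = 20 ≡ 0 (mod 5)
x^4: 4·2 = 8 ≡ 3 (mod 5)
Result: 1 + x + 4x^2 + 3x^4

f · g = 1 + x + 4x^2 + 3x^4


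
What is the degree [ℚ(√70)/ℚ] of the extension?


√70 has minimal polynomial x² - 70 (irreducible over ℚ since 70 is squarefree)

[ℚ(√70)/ℚ] = 2


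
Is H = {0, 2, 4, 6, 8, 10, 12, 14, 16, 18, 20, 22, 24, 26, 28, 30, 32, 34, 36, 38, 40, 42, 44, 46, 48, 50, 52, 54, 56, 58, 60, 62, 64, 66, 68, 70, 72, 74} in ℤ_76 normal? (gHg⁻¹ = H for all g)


H = {0, 2, 4, 6, 8, 10, 12, 14, 16, 18, 20, 22, 24, 26, 28, 30, 32, 34, 36, 38, 40, 42, 44, 46, 48, 50, 52, 54, 56, 58, 60, 62, 64, 66, 68, 70, 72, 74} in ℤ_76
ℤ_76 is abelian; every subgroup of an abelian group is normal

Yes, normal subgroup


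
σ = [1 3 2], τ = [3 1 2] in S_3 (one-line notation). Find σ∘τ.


σ∘τ: apply τ first, then σ
1 →τ 3 →σ 2
2 →τ 1 →σ 1
3 →τ 2 →σ 3

σ∘τ = [2 1 3]


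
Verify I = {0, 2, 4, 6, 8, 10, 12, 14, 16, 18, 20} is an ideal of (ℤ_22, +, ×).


Check ideal conditions for I = {0, 2, 4, 6, 8, 10, 12, 14, 16, 18, 20} in ℤ_22:
(1) I is an additive subgroup? Yes
(2) For r ∈ ℤ_22 and a ∈ I: r·a ∈ I? Yes

Yes, I is an ideal of ℤ_22


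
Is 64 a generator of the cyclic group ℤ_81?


g generates ℤ_n iff gcd(g, n) = 1
gcd(64, 81) = 1
Since gcd = 1, 64 is a generator.

Yes, 64 generates ℤ_81


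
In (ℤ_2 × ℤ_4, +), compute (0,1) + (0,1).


Operation: componentwise addition mod (2, 4)
(0,1) + (0,1) = ((a₁+b₁) mod 2, (a₂+b₂) mod 4) with a = (0,1), b = (0,1)

(0,1) + (0,1) = (0,2)


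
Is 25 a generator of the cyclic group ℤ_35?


g generates ℤ_n iff gcd(g, n) = 1
gcd(25, 35) = 5
Since gcd = 5 ≠ 1, ⟨25⟩ has order 7 < 35, so 25 is not a generator.

No, 25 does not generate ℤ_35


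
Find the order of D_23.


|D_n| = 2n (n rotations and n reflections)
|D_23| = 2×23 = 46

|D_23| = 46


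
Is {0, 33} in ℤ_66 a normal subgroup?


H = {0, 33} in ℤ_66
ℤ_66 is abelian; every subgroup of an abelian group is normal

Yes, normal subgroup


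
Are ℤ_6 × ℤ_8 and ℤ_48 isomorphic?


Comparing ℤ_6 × ℤ_8 and ℤ_48:
gcd(6,8) = 2 ≠ 1. Max element order in ℤ_6×ℤ_8 is lcm(6,8) = 24 < 48, so it has no element of order 48

No, ℤ_6 × ℤ_8 ≇ ℤ_48


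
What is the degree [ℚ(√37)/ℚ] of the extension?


√37 has minimal polynomial x² - 37 (irreducible over ℚ since 37 is squarefree)

[ℚ(√37)/ℚ] = 2


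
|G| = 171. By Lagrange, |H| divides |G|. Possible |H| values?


Lagrange's theorem: |H| divides |G|
|G| = 171
Divisors of 171: 1, 3, 9, 19, 57, 171

Possible subgroup orders: {1, 3, 9, 19, 57, 171}


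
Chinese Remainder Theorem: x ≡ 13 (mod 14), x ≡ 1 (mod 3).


m₁ = 14, m₂ = 3, gcd = 1, so CRT applies. M = m₁·m₂ = 42
Let M₁ = M/m₁ = 3, M₂ = M/m₂ = 14
Find y₁ ≡ M₁⁻¹ (mod m₁): 3⁻¹ ≡ 5 (mod 14)
Find y₂ ≡ M₂⁻¹ (mod m₂): 14⁻¹ ≡ 2 (mod 3)
x = a₁·M₁·y₁ + a₂·M₂·y₂ = 13·3·5 + 1·14·2 = 223
Reduce mod 42: x ≡ 13
Check: 13 mod 14 = 13 ✓, 13 mod 3 = 1 ✓

x ≡ 13 (mod 42)


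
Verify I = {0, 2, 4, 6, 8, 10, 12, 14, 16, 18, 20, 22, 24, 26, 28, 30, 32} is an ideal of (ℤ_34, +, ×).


Check ideal conditions for I = {0, 2, 4, 6, 8, 10, 12, 14, 16, 18, 20, 22, 24, 26, 28, 30, 32} in ℤ_34:
(1) I is an additive subgroup? Yes
(2) For r ∈ ℤ_34 and a ∈ I: r·a ∈ I? Yes

Yes, I is an ideal of ℤ_34


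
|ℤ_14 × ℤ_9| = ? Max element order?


|ℤ_14 × ℤ_9| = 14 × 9 = 126
Max element order = lcm(14,9) = 126
Cyclic? Yes (gcd=1)

|ℤ_14×ℤ_9| = 126, max element order = 126


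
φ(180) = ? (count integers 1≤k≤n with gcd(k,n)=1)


Factor n: 180 = 2^2 × 3^2 × 5
φ(n) = n · ∏(1 - 1/p) over distinct primes p | n
φ(180) = 180 · (1 - 1/2) · (1 - 1/3) · (1 - 1/5) = 48

φ(180) = 48


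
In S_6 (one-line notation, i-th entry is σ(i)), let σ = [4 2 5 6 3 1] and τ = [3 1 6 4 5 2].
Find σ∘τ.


σ∘τ: apply τ first, then σ
1 →τ 3 →σ 5
2 →τ 1 →σ 4
3 →τ 6 →σ 1
4 →τ 4 →σ 6
5 →τ 5 →σ 3
6 →τ 2 →σ 2

σ∘τ = [5 4 1 6 3 2]


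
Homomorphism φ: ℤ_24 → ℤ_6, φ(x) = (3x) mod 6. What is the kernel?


Kernel = preimage of identity
ker(φ) = {x ∈ ℤ_24 : 3x ≡ 0 (mod 6)}. Since 6 | 24, φ is well-defined. The kernel is the cyclic subgroup ⟨2⟩ of ℤ_24 (order 12), i.e. {0, 2, 4, 6, 8, 10, 12, 14, 16, 18, 20, 22}

ker(φ) = {0, 2, 4, 6, 8, 10, 12, 14, 16, 18, 20, 22}


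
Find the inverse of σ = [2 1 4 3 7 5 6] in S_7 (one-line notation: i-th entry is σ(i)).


To find σ⁻¹, swap domain and range:
σ(1) = 2 → σ⁻¹(2) = 1
σ(2) = 1 → σ⁻¹(1) = 2
σ(3) = 4 → σ⁻¹(4) = 3
σ(4) = 3 → σ⁻¹(3) = 4
σ(5) = 7 → σ⁻¹(7) = 5
σ(6) = 5 → σ⁻¹(5) = 6
σ(7) = 6 → σ⁻¹(6) = 7

σ⁻¹ = [2 1 4 3 6 7 5]


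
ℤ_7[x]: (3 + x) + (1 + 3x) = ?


Add coefficients mod 7:
x^0: 3 + 1 = 4 (mod 7)
x^1: 1 + 3 = 4 (mod 7)
Result: 4 + 4x

f + g = 4 + 4x


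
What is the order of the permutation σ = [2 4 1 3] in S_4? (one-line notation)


Cycle decomposition: (1 2 4 3)
Cycle lengths: 4
Order = lcm(4) = 4

ord(σ) = 4


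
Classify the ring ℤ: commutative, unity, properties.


integers form a commutative ring with unity 1; no zero divisors
Commutative: Yes
Integral domain: Yes
Has unity: Yes

ℤ: Commutative=Yes, Unity=Yes


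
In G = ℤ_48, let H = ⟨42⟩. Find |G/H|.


|⟨42⟩| = n / gcd(42, 48) = 48 / 6 = 8
H is normal (ℤ_48 is abelian).
|G/H| = |G| / |H| = 48 / 8 = 6

|G/H| = 6


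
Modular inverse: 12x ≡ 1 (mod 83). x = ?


Use the extended Euclidean algorithm to write 1 = 12·s + 83·t; then s mod 83 is the inverse.
Euclidean algorithm:
  12 = 0·83 + 12
  83 = 6·12 + 11
  12 = 1·11 + 1
  11 = 11·1 + 0
gcd(12,83) = 1
Back-substitution gives: 12·(7) + 83·(-1) = 1
So 12⁻¹ ≡ 7 ≡ 7 (mod 83)
Check: 12 × 7 = 84 ≡ 1 (mod 83) ✓

12⁻¹ ≡ 7 (mod 83)


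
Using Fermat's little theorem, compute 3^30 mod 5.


Fermat's little theorem: if p is prime and gcd(a,p)=1, then a^(p-1) ≡ 1 (mod p)
p = 5 is prime, gcd(3,5) = 1
Reduce exponent: 30 mod 4 = 2
So 3^30 ≡ 3^2 (mod 5)
3^2 mod 5 = 4

3^30 ≡ 4 (mod 5)


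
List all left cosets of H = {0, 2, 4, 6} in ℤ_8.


H = {0, 2, 4, 6}, |H| = 4
Number of cosets = |G|/|H| = 8/4 = 2
0 + H = {0, 2, 4, 6}
1 + H = {1, 3, 5, 7}

Cosets: 0+H={0,2,4,6}; 1+H={1,3,5,7}


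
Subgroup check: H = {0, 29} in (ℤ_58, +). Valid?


Subgroup test for H = {0, 29} in (ℤ_58, +):
(1) 0 ∈ H? Yes
(2) Closure: for all a,b ∈ H, (a+b) mod 58 ∈ H? Yes
(3) Inverses: for all a ∈ H, -a mod 58 ∈ H? Yes

Yes, H is a subgroup of ℤ_58


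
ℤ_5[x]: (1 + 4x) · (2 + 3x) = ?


Expand and collect like terms; reduce coefficients mod 5:
x^0: 1·2 = 2 ≡ 2 (mod 5)
x^1: 1·3 + 4·2 = 11 ≡ 1 (mod 5)
x^2: 4·3 = 12 ≡ 2 (mod 5)
Result: 2 + x + 2x^2

f · g = 2 + x + 2x^2


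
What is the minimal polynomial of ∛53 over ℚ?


∛53 satisfies x³ - 53 = 0, irreducible over ℚ (no rational root; 53 is not a perfect cube)

Minimal polynomial: x³ - 53


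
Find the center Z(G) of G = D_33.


Z(G) = {g ∈ G | gx = xg for all x ∈ G}
For odd n, Z(D_n) = {e}: no nontrivial rotation commutes with all reflections

Z(D_33) = {e}


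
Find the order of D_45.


|D_n| = 2n (n rotations and n reflections)
|D_45| = 2×45 = 90

|D_45| = 90


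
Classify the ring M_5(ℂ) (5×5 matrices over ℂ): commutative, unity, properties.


Matrix multiplication is non-commutative for n ≥ 2; the identity matrix I is the unity; singular matrices give zero divisors, so not an integral domain
Commutative: No
Integral domain: No
Has unity: Yes

M_5(ℂ) (5×5 matrices over ℂ): Commutative=No, Unity=Yes


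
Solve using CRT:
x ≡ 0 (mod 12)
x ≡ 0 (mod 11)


m₁ = 12, m₂ = 11, gcd = 1, so CRT applies. M = m₁·m₂ = 132
Let M₁ = M/m₁ = 11, M₂ = M/m₂ = 12
Find y₁ ≡ M₁⁻¹ (mod m₁): 11⁻¹ ≡ 11 (mod 12)
Find y₂ ≡ M₂⁻¹ (mod m₂): 12⁻¹ ≡ 1 (mod 11)
x = a₁·M₁·y₁ + a₂·M₂·y₂ = 0·11·11 + 0·12·1 = 0
Reduce mod 132: x ≡ 0
Check: 0 mod 12 = 0 ✓, 0 mod 11 = 0 ✓

x ≡ 0 (mod 132)
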